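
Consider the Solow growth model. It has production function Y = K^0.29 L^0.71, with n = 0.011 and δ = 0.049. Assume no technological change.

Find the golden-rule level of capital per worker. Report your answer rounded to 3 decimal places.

k_gold ≈ 9.199

The golden rule sets f'(k) = n + δ, i.e. α·k^(α−1) = n + δ.
So k^(1−α) = α / (n + δ) = 0.29 / 0.060 = 4.8333.
k_gold = 4.8333^(1/0.71) ≈ 9.1986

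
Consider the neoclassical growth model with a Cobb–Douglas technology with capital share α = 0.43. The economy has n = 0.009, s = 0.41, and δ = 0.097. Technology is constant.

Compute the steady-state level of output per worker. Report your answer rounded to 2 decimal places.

y* = 2.77

At the steady state, Δk = 0, so s·k^α = (n + δ)·k.
Rearranging, k^(1−α) = s / (n + δ).
k^0.57 = 0.41 / (0.009 + 0.097) = 0.41 / 0.106 = 3.8679
k* = 3.8679^(1/0.57) ≈ 10.7314
y* = (k*)^α = 10.7314^0.43 ≈ 2.7745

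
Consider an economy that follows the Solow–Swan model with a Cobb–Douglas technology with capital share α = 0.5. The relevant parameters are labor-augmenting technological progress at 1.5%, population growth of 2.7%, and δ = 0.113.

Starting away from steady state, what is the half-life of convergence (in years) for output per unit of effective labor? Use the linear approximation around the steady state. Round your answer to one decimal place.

t_½ ≈ 8.9 years

Near the steady state the convergence rate is λ = (1 − α)(n + g + δ).
λ = (1 − 0.5) × 0.155 = 0.5 × 0.155 = 0.0775
Half-life = ln 2 / λ = 0.6931 / 0.0775 ≈ 8.94 years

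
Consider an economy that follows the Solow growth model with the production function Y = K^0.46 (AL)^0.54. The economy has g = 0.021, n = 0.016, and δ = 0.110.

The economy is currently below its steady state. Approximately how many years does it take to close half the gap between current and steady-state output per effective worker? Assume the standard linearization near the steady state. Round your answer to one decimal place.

Near the steady state the convergence rate is λ = (1 − α)(n + g + δ).
λ = (1 − 0.46) × 0.147 = 0.54 × 0.147 = 0.07938
Half-life = ln 2 / λ = 0.6931 / 0.07938 ≈ 8.73 years

half-life ≈ 8.7 years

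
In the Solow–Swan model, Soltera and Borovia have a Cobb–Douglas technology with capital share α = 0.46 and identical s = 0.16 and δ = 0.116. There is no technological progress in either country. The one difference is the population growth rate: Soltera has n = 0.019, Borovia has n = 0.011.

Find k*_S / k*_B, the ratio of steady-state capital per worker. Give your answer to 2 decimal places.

ratio ≈ 0.89

Steady-state k* = [s/(n + δ)]^(1/(1−α)), so the ratio is [ (s_S/(n + δ)_S) / (s_B/(n + δ)_B) ]^1.8519.
s_S/(n + δ)_S = 0.16/0.135 = 1.1852; s_B/(n + δ)_B = 0.16/0.127 = 1.2598.
Ratio = (1.1852/1.2598)^1.8519 = 0.9408^1.8519 ≈ 0.8931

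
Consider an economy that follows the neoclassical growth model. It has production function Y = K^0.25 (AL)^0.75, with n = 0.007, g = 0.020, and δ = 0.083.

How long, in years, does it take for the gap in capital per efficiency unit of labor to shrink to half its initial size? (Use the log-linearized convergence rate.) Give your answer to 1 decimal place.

half-life ≈ 8.4 years

Near the steady state the convergence rate is λ = (1 − α)(n + g + δ).
λ = (1 − 0.25) × 0.110 = 0.75 × 0.110 = 0.0825
Half-life = ln 2 / λ = 0.6931 / 0.0825 ≈ 8.40 years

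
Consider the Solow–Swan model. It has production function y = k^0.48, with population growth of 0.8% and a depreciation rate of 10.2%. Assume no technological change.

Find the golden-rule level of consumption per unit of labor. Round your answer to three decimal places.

At the golden rule, f'(k) = n + δ, so α·k^(α−1) = n + δ and k_gold = (α/(n + δ))^(1/(1−α)).
k_gold = (0.48/0.110)^(1/0.52) = 4.3636^1.9231 ≈ 17.0014
c_gold = f(k_gold) − (n + δ)·k_gold = 3.8961 − 0.110×17.0014 ≈ 2.0259

c_gold ≈ 2.026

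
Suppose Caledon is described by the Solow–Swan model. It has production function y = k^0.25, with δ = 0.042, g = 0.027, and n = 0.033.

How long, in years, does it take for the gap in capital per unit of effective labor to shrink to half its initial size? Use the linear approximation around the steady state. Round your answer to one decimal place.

about 9.1 years

Near the steady state the convergence rate is λ = (1 − α)(n + g + δ).
λ = (1 − 0.25) × 0.102 = 0.75 × 0.102 = 0.0765
Half-life = ln 2 / λ = 0.6931 / 0.0765 ≈ 9.06 years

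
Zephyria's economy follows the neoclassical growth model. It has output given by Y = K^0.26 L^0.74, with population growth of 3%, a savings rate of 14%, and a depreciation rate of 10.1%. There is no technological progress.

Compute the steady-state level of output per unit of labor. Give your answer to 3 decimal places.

Steady state requires s·f(k) = (n + δ)·k, i.e. s·k^α = (n + δ)·k.
Dividing both sides by k: k^(1−α) = s / (n + δ).
k^0.74 = 0.14 / (0.030 + 0.101) = 0.14 / 0.131 = 1.0687
k* = 1.0687^(1/0.74) ≈ 1.0939
y* = (k*)^α = 1.0939^0.26 ≈ 1.0236

y* ≈ 1.024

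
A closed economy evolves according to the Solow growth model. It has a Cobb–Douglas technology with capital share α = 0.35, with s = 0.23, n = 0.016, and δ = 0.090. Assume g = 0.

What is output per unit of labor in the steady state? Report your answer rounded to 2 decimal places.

At the steady state, Δk = 0, so s·k^α = (n + δ)·k.
Rearranging, k^(1−α) = s / (n + δ).
k^0.65 = 0.23 / (0.016 + 0.090) = 0.23 / 0.106 = 2.1698
k* = 2.1698^(1/0.65) ≈ 3.2928
y* = (k*)^α = 3.2928^0.35 ≈ 1.5176

y* ≈ 1.52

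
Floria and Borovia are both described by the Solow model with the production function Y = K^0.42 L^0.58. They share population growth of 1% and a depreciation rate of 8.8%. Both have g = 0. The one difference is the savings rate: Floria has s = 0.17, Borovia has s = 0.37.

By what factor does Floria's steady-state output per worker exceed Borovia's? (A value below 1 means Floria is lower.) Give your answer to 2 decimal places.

ratio ≈ 0.57

Steady-state y* = [s/(n + δ)]^(α/(1−α)), so the ratio is [ (s_F/(n + δ)_F) / (s_B/(n + δ)_B) ]^0.7241.
s_F/(n + δ)_F = 0.17/0.098 = 1.7347; s_B/(n + δ)_B = 0.37/0.098 = 3.7755.
Ratio = (1.7347/3.7755)^0.7241 = 0.4595^0.7241 ≈ 0.5695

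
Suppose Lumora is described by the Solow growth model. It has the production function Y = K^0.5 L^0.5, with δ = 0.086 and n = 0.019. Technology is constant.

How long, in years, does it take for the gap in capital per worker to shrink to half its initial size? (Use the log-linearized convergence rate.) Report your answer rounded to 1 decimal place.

Near the steady state the convergence rate is λ = (1 − α)(n + δ).
λ = (1 − 0.5) × 0.105 = 0.5 × 0.105 = 0.0525
Half-life = ln 2 / λ = 0.6931 / 0.0525 ≈ 13.20 years

about 13.2 years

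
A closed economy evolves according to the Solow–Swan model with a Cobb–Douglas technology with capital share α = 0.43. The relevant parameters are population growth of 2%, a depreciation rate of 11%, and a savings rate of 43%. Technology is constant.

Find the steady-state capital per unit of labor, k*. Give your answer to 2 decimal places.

k* ≈ 8.16

Steady state requires s·f(k) = (n + δ)·k, i.e. s·k^α = (n + δ)·k.
Dividing both sides by k: k^(1−α) = s / (n + δ).
k^0.57 = 0.43 / (0.020 + 0.110) = 0.43 / 0.130 = 3.3077
k* = 3.3077^(1/0.57) ≈ 8.1555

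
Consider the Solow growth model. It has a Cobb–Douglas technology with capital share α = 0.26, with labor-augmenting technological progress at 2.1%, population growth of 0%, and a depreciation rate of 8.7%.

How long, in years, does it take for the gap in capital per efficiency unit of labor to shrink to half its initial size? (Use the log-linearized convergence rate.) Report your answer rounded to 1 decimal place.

Near the steady state the convergence rate is λ = (1 − α)(n + g + δ).
λ = (1 − 0.26) × 0.108 = 0.74 × 0.108 = 0.07992
Half-life = ln 2 / λ = 0.6931 / 0.07992 ≈ 8.67 years

about 8.7 years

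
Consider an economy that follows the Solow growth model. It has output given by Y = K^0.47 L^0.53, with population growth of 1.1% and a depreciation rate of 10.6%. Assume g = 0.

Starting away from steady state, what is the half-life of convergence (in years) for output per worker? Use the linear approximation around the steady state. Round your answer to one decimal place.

t_½ ≈ 11.2 years

Near the steady state the convergence rate is λ = (1 − α)(n + δ).
λ = (1 − 0.47) × 0.117 = 0.53 × 0.117 = 0.06201
Half-life = ln 2 / λ = 0.6931 / 0.06201 ≈ 11.18 years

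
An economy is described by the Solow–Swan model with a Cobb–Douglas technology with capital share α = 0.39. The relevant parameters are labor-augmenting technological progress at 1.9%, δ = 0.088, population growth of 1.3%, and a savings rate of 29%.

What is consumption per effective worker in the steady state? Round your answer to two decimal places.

In steady state, investment equals break-even investment: s·k^α = (n + g + δ)·k.
Rearranging, k^(1−α) = s / (n + g + δ).
k^0.61 = 0.29 / (0.013 + 0.019 + 0.088) = 0.29 / 0.120 = 2.4167
k* = 2.4167^(1/0.61) ≈ 4.2485
y* = (k*)^α = 4.2485^0.39 ≈ 1.7580
c* = (1 − s)·y* = (1 − 0.29) × 1.7580 ≈ 1.2482

c* = 1.25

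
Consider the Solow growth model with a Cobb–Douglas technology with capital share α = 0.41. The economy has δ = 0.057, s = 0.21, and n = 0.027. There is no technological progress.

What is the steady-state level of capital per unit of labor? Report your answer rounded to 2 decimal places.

At the steady state, Δk = 0, so s·k^α = (n + δ)·k.
Rearranging, k^(1−α) = s / (n + δ).
k^0.59 = 0.21 / (0.027 + 0.057) = 0.21 / 0.084 = 2.5000
k* = 2.5000^(1/0.59) ≈ 4.7258

k* = 4.73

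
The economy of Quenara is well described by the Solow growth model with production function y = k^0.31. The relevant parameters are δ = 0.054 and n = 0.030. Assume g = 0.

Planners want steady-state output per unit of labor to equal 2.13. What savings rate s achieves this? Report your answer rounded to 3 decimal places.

In steady state, investment equals break-even investment: s·k^α = (n + δ)·k.
Since y* = [s/(n + δ)]^(α/(1−α)), we have s/(n + δ) = (y*)^((1−α)/α) = 2.13^2.2258 = 5.3815.
Therefore s = 5.3815 × (n + δ) = 5.3815 × 0.084 = 0.4520.

s ≈ 0.452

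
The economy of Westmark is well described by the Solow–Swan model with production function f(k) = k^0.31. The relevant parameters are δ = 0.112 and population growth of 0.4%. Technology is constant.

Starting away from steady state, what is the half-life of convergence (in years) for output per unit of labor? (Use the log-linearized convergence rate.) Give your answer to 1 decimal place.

about 8.7 years

Near the steady state the convergence rate is λ = (1 − α)(n + δ).
λ = (1 − 0.31) × 0.116 = 0.69 × 0.116 = 0.08004
Half-life = ln 2 / λ = 0.6931 / 0.08004 ≈ 8.66 years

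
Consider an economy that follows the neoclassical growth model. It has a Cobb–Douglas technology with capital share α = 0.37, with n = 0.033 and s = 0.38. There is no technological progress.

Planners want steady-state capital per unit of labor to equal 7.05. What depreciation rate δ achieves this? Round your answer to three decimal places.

Steady state requires s·f(k) = (n + δ)·k, i.e. s·k^α = (n + δ)·k.
So s / (n + δ) = (k*)^(1−α) = 7.05^0.63 = 3.4226.
Therefore n + δ = s / 3.4226 = 0.38 / 3.4226 = 0.1110, so δ = 0.1110 − 0.033 = 0.0780.

δ ≈ 0.078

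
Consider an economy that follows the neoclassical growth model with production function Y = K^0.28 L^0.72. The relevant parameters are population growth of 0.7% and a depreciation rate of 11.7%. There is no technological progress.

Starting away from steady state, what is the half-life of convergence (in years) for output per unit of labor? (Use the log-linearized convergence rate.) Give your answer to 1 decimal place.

about 7.8 years

Near the steady state the convergence rate is λ = (1 − α)(n + δ).
λ = (1 − 0.28) × 0.124 = 0.72 × 0.124 = 0.08928
Half-life = ln 2 / λ = 0.6931 / 0.08928 ≈ 7.76 years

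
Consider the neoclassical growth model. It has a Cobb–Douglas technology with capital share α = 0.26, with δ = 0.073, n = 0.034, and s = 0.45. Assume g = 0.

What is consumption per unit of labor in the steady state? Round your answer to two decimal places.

c* ≈ 0.91

Steady state requires s·f(k) = (n + δ)·k, i.e. s·k^α = (n + δ)·k.
Rearranging, k^(1−α) = s / (n + δ).
k^0.74 = 0.45 / (0.034 + 0.073) = 0.45 / 0.107 = 4.2056
k* = 4.2056^(1/0.74) ≈ 6.9664
y* = (k*)^α = 6.9664^0.26 ≈ 1.6565
c* = (1 − s)·y* = (1 − 0.45) × 1.6565 ≈ 0.9111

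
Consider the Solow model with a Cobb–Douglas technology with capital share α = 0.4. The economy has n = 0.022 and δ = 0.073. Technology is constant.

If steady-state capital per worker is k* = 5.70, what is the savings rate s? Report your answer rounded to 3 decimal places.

s ≈ 0.270

Steady state requires s·f(k) = (n + δ)·k, i.e. s·k^α = (n + δ)·k.
So s / (n + δ) = (k*)^(1−α) = 5.70^0.6 = 2.8414.
Therefore s = 2.8414 × (n + δ) = 2.8414 × 0.095 = 0.2699.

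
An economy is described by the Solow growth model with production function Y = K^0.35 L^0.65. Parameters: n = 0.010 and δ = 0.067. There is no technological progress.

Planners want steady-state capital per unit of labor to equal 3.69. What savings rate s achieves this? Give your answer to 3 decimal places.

In steady state, investment equals break-even investment: s·k^α = (n + δ)·k.
So s / (n + δ) = (k*)^(1−α) = 3.69^0.65 = 2.3365.
Therefore s = 2.3365 × (n + δ) = 2.3365 × 0.077 = 0.1799.

s ≈ 0.180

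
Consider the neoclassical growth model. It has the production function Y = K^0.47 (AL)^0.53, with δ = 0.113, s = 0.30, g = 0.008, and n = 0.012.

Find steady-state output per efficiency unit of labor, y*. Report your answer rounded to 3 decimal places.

At the steady state, Δk = 0, so s·k^α = (n + g + δ)·k.
Dividing both sides by k: k^(1−α) = s / (n + g + δ).
k^0.53 = 0.30 / (0.012 + 0.008 + 0.113) = 0.30 / 0.133 = 2.2556
k* = 2.2556^(1/0.53) ≈ 4.6402
y* = (k*)^α = 4.6402^0.47 ≈ 2.0572

y* ≈ 2.057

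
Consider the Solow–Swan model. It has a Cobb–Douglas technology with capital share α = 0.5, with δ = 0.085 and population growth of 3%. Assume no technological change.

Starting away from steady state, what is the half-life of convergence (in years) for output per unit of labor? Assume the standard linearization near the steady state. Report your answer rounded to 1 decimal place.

Near the steady state the convergence rate is λ = (1 − α)(n + δ).
λ = (1 − 0.5) × 0.115 = 0.5 × 0.115 = 0.0575
Half-life = ln 2 / λ = 0.6931 / 0.0575 ≈ 12.05 years

about 12.1 years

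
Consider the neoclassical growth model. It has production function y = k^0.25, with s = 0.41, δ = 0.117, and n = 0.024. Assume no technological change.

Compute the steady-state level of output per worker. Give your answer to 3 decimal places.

Steady state requires s·f(k) = (n + δ)·k, i.e. s·k^α = (n + δ)·k.
Rearranging, k^(1−α) = s / (n + δ).
k^0.75 = 0.41 / (0.024 + 0.117) = 0.41 / 0.141 = 2.9078
k* = 2.9078^(1/0.75) ≈ 4.1504
y* = (k*)^α = 4.1504^0.25 ≈ 1.4273

y* ≈ 1.427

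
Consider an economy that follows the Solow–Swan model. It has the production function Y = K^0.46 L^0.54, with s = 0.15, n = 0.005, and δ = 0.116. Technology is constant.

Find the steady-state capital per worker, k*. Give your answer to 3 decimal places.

At the steady state, Δk = 0, so s·k^α = (n + δ)·k.
Dividing both sides by k: k^(1−α) = s / (n + δ).
k^0.54 = 0.15 / (0.005 + 0.116) = 0.15 / 0.121 = 1.2397
k* = 1.2397^(1/0.54) ≈ 1.4887

k* ≈ 1.489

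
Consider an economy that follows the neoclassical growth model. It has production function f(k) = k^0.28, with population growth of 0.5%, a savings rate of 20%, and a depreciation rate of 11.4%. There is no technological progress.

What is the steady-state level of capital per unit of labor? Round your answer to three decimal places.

k* = 2.057

In steady state, investment equals break-even investment: s·k^α = (n + δ)·k.
Dividing both sides by k: k^(1−α) = s / (n + δ).
k^0.72 = 0.20 / (0.005 + 0.114) = 0.20 / 0.119 = 1.6807
k* = 1.6807^(1/0.72) ≈ 2.0567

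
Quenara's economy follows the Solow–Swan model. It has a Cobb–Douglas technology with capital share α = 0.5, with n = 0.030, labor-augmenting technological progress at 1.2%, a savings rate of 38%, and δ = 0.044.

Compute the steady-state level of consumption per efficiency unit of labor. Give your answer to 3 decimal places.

c* = 2.740

In steady state, investment equals break-even investment: s·k^α = (n + g + δ)·k.
Dividing both sides by k: k^(1−α) = s / (n + g + δ).
k^0.5 = 0.38 / (0.030 + 0.012 + 0.044) = 0.38 / 0.086 = 4.4186
k* = 4.4186^(1/0.5) ≈ 19.5240
y* = (k*)^α = 19.5240^0.5 ≈ 4.4186
c* = (1 − s)·y* = (1 − 0.38) × 4.4186 ≈ 2.7395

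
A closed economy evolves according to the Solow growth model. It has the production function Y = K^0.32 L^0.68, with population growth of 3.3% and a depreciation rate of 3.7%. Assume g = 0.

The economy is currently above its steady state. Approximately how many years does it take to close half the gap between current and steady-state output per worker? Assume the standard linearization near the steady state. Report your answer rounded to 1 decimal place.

about 14.6 years

Near the steady state the convergence rate is λ = (1 − α)(n + δ).
λ = (1 − 0.32) × 0.070 = 0.68 × 0.070 = 0.0476
Half-life = ln 2 / λ = 0.6931 / 0.0476 ≈ 14.56 years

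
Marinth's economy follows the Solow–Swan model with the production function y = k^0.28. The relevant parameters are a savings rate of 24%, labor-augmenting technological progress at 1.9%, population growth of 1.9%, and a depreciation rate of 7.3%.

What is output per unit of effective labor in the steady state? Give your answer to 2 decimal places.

y* ≈ 1.35

In steady state, investment equals break-even investment: s·k^α = (n + g + δ)·k.
Dividing both sides by k: k^(1−α) = s / (n + g + δ).
k^0.72 = 0.24 / (0.019 + 0.019 + 0.073) = 0.24 / 0.111 = 2.1622
k* = 2.1622^(1/0.72) ≈ 2.9183
y* = (k*)^α = 2.9183^0.28 ≈ 1.3497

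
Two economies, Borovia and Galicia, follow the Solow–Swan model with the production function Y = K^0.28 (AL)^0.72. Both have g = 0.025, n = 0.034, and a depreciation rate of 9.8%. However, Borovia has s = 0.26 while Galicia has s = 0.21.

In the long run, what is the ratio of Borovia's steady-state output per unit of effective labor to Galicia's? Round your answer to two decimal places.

ratio ≈ 1.09

Steady-state y* = [s/(n + g + δ)]^(α/(1−α)), so the ratio is [ (s_B/(n + g + δ)_B) / (s_G/(n + g + δ)_G) ]^0.3889.
s_B/(n + g + δ)_B = 0.26/0.157 = 1.6561; s_G/(n + g + δ)_G = 0.21/0.157 = 1.3376.
Ratio = (1.6561/1.3376)^0.3889 = 1.2381^0.3889 ≈ 1.0866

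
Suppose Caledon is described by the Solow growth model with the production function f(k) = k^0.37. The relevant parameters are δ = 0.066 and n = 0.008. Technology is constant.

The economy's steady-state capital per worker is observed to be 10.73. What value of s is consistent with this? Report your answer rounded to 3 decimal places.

s ≈ 0.330

In steady state, investment equals break-even investment: s·k^α = (n + δ)·k.
So s / (n + δ) = (k*)^(1−α) = 10.73^0.63 = 4.4594.
Therefore s = 4.4594 × (n + δ) = 4.4594 × 0.074 = 0.3300.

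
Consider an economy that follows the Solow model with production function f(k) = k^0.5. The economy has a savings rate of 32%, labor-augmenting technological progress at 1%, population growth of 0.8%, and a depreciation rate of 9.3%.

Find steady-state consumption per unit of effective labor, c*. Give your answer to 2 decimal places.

In steady state, investment equals break-even investment: s·k^α = (n + g + δ)·k.
Dividing both sides by k: k^(1−α) = s / (n + g + δ).
k^0.5 = 0.32 / (0.008 + 0.010 + 0.093) = 0.32 / 0.111 = 2.8829
k* = 2.8829^(1/0.5) ≈ 8.3111
y* = (k*)^α = 8.3111^0.5 ≈ 2.8829
c* = (1 − s)·y* = (1 − 0.32) × 2.8829 ≈ 1.9604

c* ≈ 1.96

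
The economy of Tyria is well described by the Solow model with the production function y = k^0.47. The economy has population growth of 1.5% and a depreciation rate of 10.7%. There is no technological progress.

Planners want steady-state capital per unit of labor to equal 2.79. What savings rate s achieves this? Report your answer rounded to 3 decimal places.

s ≈ 0.210

Steady state requires s·f(k) = (n + δ)·k, i.e. s·k^α = (n + δ)·k.
So s / (n + δ) = (k*)^(1−α) = 2.79^0.53 = 1.7225.
Therefore s = 1.7225 × (n + δ) = 1.7225 × 0.122 = 0.2101.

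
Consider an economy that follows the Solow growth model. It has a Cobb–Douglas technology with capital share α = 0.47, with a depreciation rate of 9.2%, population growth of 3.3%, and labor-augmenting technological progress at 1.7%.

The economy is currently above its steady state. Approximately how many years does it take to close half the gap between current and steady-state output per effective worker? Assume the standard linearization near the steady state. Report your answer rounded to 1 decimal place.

Near the steady state the convergence rate is λ = (1 − α)(n + g + δ).
λ = (1 − 0.47) × 0.142 = 0.53 × 0.142 = 0.07526
Half-life = ln 2 / λ = 0.6931 / 0.07526 ≈ 9.21 years

t_½ ≈ 9.2 years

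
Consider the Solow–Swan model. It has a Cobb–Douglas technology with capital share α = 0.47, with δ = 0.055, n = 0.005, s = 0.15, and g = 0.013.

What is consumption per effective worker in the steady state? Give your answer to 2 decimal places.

Steady state requires s·f(k) = (n + g + δ)·k, i.e. s·k^α = (n + g + δ)·k.
Dividing both sides by k: k^(1−α) = s / (n + g + δ).
k^0.53 = 0.15 / (0.005 + 0.013 + 0.055) = 0.15 / 0.073 = 2.0548
k* = 2.0548^(1/0.53) ≈ 3.8916
y* = (k*)^α = 3.8916^0.47 ≈ 1.8939
c* = (1 − s)·y* = (1 − 0.15) × 1.8939 ≈ 1.6098

c* = 1.61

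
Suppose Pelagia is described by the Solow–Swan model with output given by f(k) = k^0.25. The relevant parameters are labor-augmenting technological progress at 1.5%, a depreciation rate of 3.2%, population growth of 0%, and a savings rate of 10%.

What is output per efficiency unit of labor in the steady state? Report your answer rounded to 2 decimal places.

In steady state, investment equals break-even investment: s·k^α = (n + g + δ)·k.
Rearranging, k^(1−α) = s / (n + g + δ).
k^0.75 = 0.10 / (0.000 + 0.015 + 0.032) = 0.10 / 0.047 = 2.1277
k* = 2.1277^(1/0.75) ≈ 2.7366
y* = (k*)^α = 2.7366^0.25 ≈ 1.2862

y* ≈ 1.29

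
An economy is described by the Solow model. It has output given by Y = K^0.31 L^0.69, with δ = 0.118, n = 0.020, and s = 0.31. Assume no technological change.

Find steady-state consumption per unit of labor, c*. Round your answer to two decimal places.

At the steady state, Δk = 0, so s·k^α = (n + δ)·k.
Rearranging, k^(1−α) = s / (n + δ).
k^0.69 = 0.31 / (0.020 + 0.118) = 0.31 / 0.138 = 2.2464
k* = 2.2464^(1/0.69) ≈ 3.2315
y* = (k*)^α = 3.2315^0.31 ≈ 1.4385
c* = (1 − s)·y* = (1 − 0.31) × 1.4385 ≈ 0.9926

c* ≈ 0.99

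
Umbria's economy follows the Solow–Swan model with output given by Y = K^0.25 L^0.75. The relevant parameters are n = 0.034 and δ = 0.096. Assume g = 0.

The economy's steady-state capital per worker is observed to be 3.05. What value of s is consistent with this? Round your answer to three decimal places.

Steady state requires s·f(k) = (n + δ)·k, i.e. s·k^α = (n + δ)·k.
So s / (n + δ) = (k*)^(1−α) = 3.05^0.75 = 2.3079.
Therefore s = 2.3079 × (n + δ) = 2.3079 × 0.130 = 0.3000.

s ≈ 0.300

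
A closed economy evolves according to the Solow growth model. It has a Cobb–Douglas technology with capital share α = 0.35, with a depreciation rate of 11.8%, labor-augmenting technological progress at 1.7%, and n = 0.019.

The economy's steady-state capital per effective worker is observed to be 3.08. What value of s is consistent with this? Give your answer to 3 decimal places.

s ≈ 0.320

Steady state requires s·f(k) = (n + g + δ)·k, i.e. s·k^α = (n + g + δ)·k.
So s / (n + g + δ) = (k*)^(1−α) = 3.08^0.65 = 2.0776.
Therefore s = 2.0776 × (n + g + δ) = 2.0776 × 0.154 = 0.3200.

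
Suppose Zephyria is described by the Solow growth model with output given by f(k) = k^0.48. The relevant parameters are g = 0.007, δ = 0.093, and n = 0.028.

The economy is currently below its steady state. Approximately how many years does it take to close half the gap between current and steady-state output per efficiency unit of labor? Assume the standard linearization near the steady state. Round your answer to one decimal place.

Near the steady state the convergence rate is λ = (1 − α)(n + g + δ).
λ = (1 − 0.48) × 0.128 = 0.52 × 0.128 = 0.06656
Half-life = ln 2 / λ = 0.6931 / 0.06656 ≈ 10.41 years

half-life ≈ 10.4 years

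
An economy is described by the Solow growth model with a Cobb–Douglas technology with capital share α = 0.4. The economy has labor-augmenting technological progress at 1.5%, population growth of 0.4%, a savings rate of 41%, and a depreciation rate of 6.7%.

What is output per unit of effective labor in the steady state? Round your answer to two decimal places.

y* = 2.83

At the steady state, Δk = 0, so s·k^α = (n + g + δ)·k.
Rearranging, k^(1−α) = s / (n + g + δ).
k^0.6 = 0.41 / (0.004 + 0.015 + 0.067) = 0.41 / 0.086 = 4.7674
k* = 4.7674^(1/0.6) ≈ 13.5042
y* = (k*)^α = 13.5042^0.4 ≈ 2.8326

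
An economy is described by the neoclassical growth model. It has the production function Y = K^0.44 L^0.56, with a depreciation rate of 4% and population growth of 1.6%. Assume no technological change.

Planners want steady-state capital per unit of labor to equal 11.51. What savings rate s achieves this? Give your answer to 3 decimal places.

s ≈ 0.220

In steady state, investment equals break-even investment: s·k^α = (n + δ)·k.
So s / (n + δ) = (k*)^(1−α) = 11.51^0.56 = 3.9283.
Therefore s = 3.9283 × (n + δ) = 3.9283 × 0.056 = 0.2200.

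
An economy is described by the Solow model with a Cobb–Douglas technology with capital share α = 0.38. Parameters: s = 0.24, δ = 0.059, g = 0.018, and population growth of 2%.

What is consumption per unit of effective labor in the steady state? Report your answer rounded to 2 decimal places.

At the steady state, Δk = 0, so s·k^α = (n + g + δ)·k.
Dividing both sides by k: k^(1−α) = s / (n + g + δ).
k^0.62 = 0.24 / (0.020 + 0.018 + 0.059) = 0.24 / 0.097 = 2.4742
k* = 2.4742^(1/0.62) ≈ 4.3109
y* = (k*)^α = 4.3109^0.38 ≈ 1.7424
c* = (1 − s)·y* = (1 − 0.24) × 1.7424 ≈ 1.3242

c* ≈ 1.32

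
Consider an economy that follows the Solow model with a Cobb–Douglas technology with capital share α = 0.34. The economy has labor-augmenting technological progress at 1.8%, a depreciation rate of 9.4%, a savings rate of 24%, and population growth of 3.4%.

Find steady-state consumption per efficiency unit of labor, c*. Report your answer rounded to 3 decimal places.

c* = 0.982

In steady state, investment equals break-even investment: s·k^α = (n + g + δ)·k.
Rearranging, k^(1−α) = s / (n + g + δ).
k^0.66 = 0.24 / (0.034 + 0.018 + 0.094) = 0.24 / 0.146 = 1.6438
k* = 1.6438^(1/0.66) ≈ 2.1235
y* = (k*)^α = 2.1235^0.34 ≈ 1.2918
c* = (1 − s)·y* = (1 − 0.24) × 1.2918 ≈ 0.9818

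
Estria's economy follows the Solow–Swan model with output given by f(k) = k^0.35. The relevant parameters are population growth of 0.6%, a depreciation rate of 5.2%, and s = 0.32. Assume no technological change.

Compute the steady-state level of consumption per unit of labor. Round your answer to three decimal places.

Steady state requires s·f(k) = (n + δ)·k, i.e. s·k^α = (n + δ)·k.
Rearranging, k^(1−α) = s / (n + δ).
k^0.65 = 0.32 / (0.006 + 0.052) = 0.32 / 0.058 = 5.5172
k* = 5.5172^(1/0.65) ≈ 13.8390
y* = (k*)^α = 13.8390^0.35 ≈ 2.5083
c* = (1 − s)·y* = (1 − 0.32) × 2.5083 ≈ 1.7056

c* ≈ 1.706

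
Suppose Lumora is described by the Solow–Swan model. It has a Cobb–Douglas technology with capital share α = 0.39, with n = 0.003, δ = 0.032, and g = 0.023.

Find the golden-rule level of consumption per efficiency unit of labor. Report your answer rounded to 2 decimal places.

c_gold ≈ 2.06

At the golden rule, f'(k) = n + g + δ, so α·k^(α−1) = n + g + δ and k_gold = (α/(n + g + δ))^(1/(1−α)).
k_gold = (0.39/0.058)^(1/0.61) = 6.7241^1.6393 ≈ 22.7374
c_gold = f(k_gold) − (n + g + δ)·k_gold = 3.3817 − 0.058×22.7374 ≈ 2.0629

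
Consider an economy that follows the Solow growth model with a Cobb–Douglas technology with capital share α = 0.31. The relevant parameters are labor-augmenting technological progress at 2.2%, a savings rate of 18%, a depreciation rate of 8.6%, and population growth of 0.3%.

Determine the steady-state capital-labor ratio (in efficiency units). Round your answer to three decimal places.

k* ≈ 2.015

At the steady state, Δk = 0, so s·k^α = (n + g + δ)·k.
Rearranging, k^(1−α) = s / (n + g + δ).
k^0.69 = 0.18 / (0.003 + 0.022 + 0.086) = 0.18 / 0.111 = 1.6216
k* = 1.6216^(1/0.69) ≈ 2.0150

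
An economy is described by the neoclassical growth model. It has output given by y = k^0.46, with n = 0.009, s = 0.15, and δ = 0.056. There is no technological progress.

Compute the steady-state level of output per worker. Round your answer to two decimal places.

In steady state, investment equals break-even investment: s·k^α = (n + δ)·k.
Rearranging, k^(1−α) = s / (n + δ).
k^0.54 = 0.15 / (0.009 + 0.056) = 0.15 / 0.065 = 2.3077
k* = 2.3077^(1/0.54) ≈ 4.7049
y* = (k*)^α = 4.7049^0.46 ≈ 2.0388

y* = 2.04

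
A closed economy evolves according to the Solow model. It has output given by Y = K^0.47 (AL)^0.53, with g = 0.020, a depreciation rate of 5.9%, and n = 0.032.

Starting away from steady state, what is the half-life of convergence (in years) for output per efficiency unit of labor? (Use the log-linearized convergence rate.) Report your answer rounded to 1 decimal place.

Near the steady state the convergence rate is λ = (1 − α)(n + g + δ).
λ = (1 − 0.47) × 0.111 = 0.53 × 0.111 = 0.05883
Half-life = ln 2 / λ = 0.6931 / 0.05883 ≈ 11.78 years

half-life ≈ 11.8 years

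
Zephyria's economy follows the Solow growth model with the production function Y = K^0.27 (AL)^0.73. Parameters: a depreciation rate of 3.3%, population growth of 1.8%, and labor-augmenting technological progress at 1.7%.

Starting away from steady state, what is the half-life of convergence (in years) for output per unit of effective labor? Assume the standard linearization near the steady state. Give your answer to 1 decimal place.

Near the steady state the convergence rate is λ = (1 − α)(n + g + δ).
λ = (1 − 0.27) × 0.068 = 0.73 × 0.068 = 0.04964
Half-life = ln 2 / λ = 0.6931 / 0.04964 ≈ 13.96 years

t_½ ≈ 14.0 years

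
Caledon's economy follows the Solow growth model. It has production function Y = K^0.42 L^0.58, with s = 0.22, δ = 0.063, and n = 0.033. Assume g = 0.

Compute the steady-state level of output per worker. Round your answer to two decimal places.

At the steady state, Δk = 0, so s·k^α = (n + δ)·k.
Rearranging, k^(1−α) = s / (n + δ).
k^0.58 = 0.22 / (0.033 + 0.063) = 0.22 / 0.096 = 2.2917
k* = 2.2917^(1/0.58) ≈ 4.1779
y* = (k*)^α = 4.1779^0.42 ≈ 1.8231

y* ≈ 1.82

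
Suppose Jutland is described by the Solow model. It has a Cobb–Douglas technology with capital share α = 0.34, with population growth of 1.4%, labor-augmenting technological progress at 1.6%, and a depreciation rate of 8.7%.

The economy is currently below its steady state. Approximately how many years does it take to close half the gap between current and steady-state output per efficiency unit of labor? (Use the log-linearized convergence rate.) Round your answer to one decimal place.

Near the steady state the convergence rate is λ = (1 − α)(n + g + δ).
λ = (1 − 0.34) × 0.117 = 0.66 × 0.117 = 0.07722
Half-life = ln 2 / λ = 0.6931 / 0.07722 ≈ 8.98 years

about 9.0 years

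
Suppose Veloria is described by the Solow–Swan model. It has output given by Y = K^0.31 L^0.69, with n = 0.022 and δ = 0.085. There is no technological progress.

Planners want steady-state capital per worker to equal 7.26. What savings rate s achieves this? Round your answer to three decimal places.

At the steady state, Δk = 0, so s·k^α = (n + δ)·k.
So s / (n + δ) = (k*)^(1−α) = 7.26^0.69 = 3.9269.
Therefore s = 3.9269 × (n + δ) = 3.9269 × 0.107 = 0.4202.

s ≈ 0.420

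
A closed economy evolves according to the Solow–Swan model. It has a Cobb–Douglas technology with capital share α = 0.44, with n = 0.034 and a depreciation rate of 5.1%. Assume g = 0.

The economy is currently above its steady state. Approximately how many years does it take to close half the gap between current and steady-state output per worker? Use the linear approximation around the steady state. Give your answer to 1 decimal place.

Near the steady state the convergence rate is λ = (1 − α)(n + δ).
λ = (1 − 0.44) × 0.085 = 0.56 × 0.085 = 0.0476
Half-life = ln 2 / λ = 0.6931 / 0.0476 ≈ 14.56 years

half-life ≈ 14.6 years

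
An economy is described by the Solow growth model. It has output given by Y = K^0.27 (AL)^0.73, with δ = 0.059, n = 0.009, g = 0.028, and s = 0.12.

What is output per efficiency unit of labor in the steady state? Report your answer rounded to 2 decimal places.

At the steady state, Δk = 0, so s·k^α = (n + g + δ)·k.
Rearranging, k^(1−α) = s / (n + g + δ).
k^0.73 = 0.12 / (0.009 + 0.028 + 0.059) = 0.12 / 0.096 = 1.2500
k* = 1.2500^(1/0.73) ≈ 1.3575
y* = (k*)^α = 1.3575^0.27 ≈ 1.0860

y* ≈ 1.09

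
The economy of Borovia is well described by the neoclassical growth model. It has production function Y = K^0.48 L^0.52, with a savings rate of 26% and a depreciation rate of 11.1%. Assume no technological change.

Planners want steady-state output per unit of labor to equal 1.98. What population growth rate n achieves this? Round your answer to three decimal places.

Steady state requires s·f(k) = (n + δ)·k, i.e. s·k^α = (n + δ)·k.
Since y* = [s/(n + δ)]^(α/(1−α)), we have s/(n + δ) = (y*)^((1−α)/α) = 1.98^1.0833 = 2.0959.
Therefore n + δ = s / 2.0959 = 0.26 / 2.0959 = 0.1241, so n = 0.1241 − 0.111 = 0.0131.

n ≈ 0.013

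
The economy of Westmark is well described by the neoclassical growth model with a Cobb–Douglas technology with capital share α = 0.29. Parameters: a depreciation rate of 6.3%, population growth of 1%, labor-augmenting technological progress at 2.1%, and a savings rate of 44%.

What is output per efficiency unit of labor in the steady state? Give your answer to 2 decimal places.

In steady state, investment equals break-even investment: s·k^α = (n + g + δ)·k.
Rearranging, k^(1−α) = s / (n + g + δ).
k^0.71 = 0.44 / (0.010 + 0.021 + 0.063) = 0.44 / 0.094 = 4.6809
k* = 4.6809^(1/0.71) ≈ 8.7928
y* = (k*)^α = 8.7928^0.29 ≈ 1.8784

y* ≈ 1.88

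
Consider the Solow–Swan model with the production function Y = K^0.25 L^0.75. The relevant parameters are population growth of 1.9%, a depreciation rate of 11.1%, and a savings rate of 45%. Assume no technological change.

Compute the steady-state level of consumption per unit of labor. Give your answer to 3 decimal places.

Steady state requires s·f(k) = (n + δ)·k, i.e. s·k^α = (n + δ)·k.
Dividing both sides by k: k^(1−α) = s / (n + δ).
k^0.75 = 0.45 / (0.019 + 0.111) = 0.45 / 0.130 = 3.4615
k* = 3.4615^(1/0.75) ≈ 5.2362
y* = (k*)^α = 5.2362^0.25 ≈ 1.5127
c* = (1 − s)·y* = (1 − 0.45) × 1.5127 ≈ 0.8320

c* = 0.832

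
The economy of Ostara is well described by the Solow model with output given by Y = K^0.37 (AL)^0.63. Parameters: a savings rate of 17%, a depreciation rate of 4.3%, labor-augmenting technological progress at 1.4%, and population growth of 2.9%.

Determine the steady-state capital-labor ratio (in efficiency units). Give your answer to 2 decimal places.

k* = 2.95

Steady state requires s·f(k) = (n + g + δ)·k, i.e. s·k^α = (n + g + δ)·k.
Dividing both sides by k: k^(1−α) = s / (n + g + δ).
k^0.63 = 0.17 / (0.029 + 0.014 + 0.043) = 0.17 / 0.086 = 1.9767
k* = 1.9767^(1/0.63) ≈ 2.9495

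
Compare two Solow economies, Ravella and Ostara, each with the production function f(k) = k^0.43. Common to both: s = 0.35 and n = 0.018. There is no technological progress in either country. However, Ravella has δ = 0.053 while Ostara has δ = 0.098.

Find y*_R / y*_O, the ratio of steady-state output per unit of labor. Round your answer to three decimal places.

y*_R / y*_O ≈ 1.448

Steady-state y* = [s/(n + δ)]^(α/(1−α)), so the ratio is [ (s_R/(n + δ)_R) / (s_O/(n + δ)_O) ]^0.7544.
s_R/(n + δ)_R = 0.35/0.071 = 4.9296; s_O/(n + δ)_O = 0.35/0.116 = 3.0172.
Ratio = (4.9296/3.0172)^0.7544 = 1.6338^0.7544 ≈ 1.4482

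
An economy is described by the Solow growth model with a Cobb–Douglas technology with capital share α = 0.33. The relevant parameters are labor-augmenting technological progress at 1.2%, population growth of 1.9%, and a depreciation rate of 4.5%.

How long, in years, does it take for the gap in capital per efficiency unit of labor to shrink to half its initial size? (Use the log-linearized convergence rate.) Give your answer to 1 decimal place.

Near the steady state the convergence rate is λ = (1 − α)(n + g + δ).
λ = (1 − 0.33) × 0.076 = 0.67 × 0.076 = 0.05092
Half-life = ln 2 / λ = 0.6931 / 0.05092 ≈ 13.61 years

half-life ≈ 13.6 years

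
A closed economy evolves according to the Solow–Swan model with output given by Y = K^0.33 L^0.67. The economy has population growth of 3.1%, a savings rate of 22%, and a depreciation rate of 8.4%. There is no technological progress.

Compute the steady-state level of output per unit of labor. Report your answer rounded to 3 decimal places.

In steady state, investment equals break-even investment: s·k^α = (n + δ)·k.
Dividing both sides by k: k^(1−α) = s / (n + δ).
k^0.67 = 0.22 / (0.031 + 0.084) = 0.22 / 0.115 = 1.9130
k* = 1.9130^(1/0.67) ≈ 2.6331
y* = (k*)^α = 2.6331^0.33 ≈ 1.3764

y* = 1.376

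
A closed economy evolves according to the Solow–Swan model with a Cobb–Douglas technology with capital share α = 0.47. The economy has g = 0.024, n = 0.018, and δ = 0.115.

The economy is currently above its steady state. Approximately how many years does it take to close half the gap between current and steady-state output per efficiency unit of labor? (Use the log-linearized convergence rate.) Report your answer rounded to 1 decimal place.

Near the steady state the convergence rate is λ = (1 − α)(n + g + δ).
λ = (1 − 0.47) × 0.157 = 0.53 × 0.157 = 0.08321
Half-life = ln 2 / λ = 0.6931 / 0.08321 ≈ 8.33 years

half-life ≈ 8.3 years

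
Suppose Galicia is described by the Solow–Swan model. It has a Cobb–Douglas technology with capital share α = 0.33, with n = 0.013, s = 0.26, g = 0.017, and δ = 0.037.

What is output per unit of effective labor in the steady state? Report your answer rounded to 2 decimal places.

y* ≈ 1.95

At the steady state, Δk = 0, so s·k^α = (n + g + δ)·k.
Dividing both sides by k: k^(1−α) = s / (n + g + δ).
k^0.67 = 0.26 / (0.013 + 0.017 + 0.037) = 0.26 / 0.067 = 3.8806
k* = 3.8806^(1/0.67) ≈ 7.5675
y* = (k*)^α = 7.5675^0.33 ≈ 1.9501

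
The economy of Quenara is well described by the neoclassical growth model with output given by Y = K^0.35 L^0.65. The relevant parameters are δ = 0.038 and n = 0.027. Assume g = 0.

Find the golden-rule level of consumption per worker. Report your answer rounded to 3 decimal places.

c_gold ≈ 1.609

At the golden rule, f'(k) = n + δ, so α·k^(α−1) = n + δ and k_gold = (α/(n + δ))^(1/(1−α)).
k_gold = (0.35/0.065)^(1/0.65) = 5.3846^1.5385 ≈ 13.3315
c_gold = f(k_gold) − (n + δ)·k_gold = 2.4758 − 0.065×13.3315 ≈ 1.6093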